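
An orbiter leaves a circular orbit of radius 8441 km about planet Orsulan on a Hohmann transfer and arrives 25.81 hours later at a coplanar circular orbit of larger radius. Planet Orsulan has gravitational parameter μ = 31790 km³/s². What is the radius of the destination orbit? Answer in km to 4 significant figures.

Transfer time t = 25.81 hours = 92916 s, and t = π√(a_t³/μ).
So a_t = (μ t²/π²)^(1/3) = (31790 × (92916)² / π²)^(1/3) = 30296 km.
Since a_t = (r₁ + r₂)/2, r₂ = 2a_t − r₁ = 2×30296 − 8441 = 52151 km.

r₂ = 52150 km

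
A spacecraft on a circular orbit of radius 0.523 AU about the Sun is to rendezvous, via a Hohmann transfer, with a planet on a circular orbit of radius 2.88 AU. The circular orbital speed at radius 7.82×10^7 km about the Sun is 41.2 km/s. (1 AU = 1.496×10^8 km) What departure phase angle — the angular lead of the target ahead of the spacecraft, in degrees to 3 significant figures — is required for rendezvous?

From the circular-orbit relation v² = μ/r at r = 7.82×10^7 km: μ = v²r = (41.2)² × 7.82×10^7 = 1.32740×10^11 km³/s².
In km: r₁ = 0.523 × 1.496×10^8 = 7.82408×10^7 km; r₂ = 2.88 × 1.496×10^8 = 4.30848×10^8 km.
Transfer-ellipse semi-major axis a_t = (r₁ + r₂)/2 = (7.82408×10^7 + 4.30848×10^8)/2 = 2.545444×10^8 km.
The half-period of the transfer ellipse is t = π√(a_t³/μ) = 3.5018×10^7 s.
Target angular speed ω₂ = √(μ/r₂³) = 4.0739×10^-8 rad/s.
Angle swept by the target during transfer: ω₂·t = 1.4266 rad = 81.74°.
Arrival is 180° from departure on the ellipse, so φ = 180° − 81.74° = 98.3°.

φ = 98.3°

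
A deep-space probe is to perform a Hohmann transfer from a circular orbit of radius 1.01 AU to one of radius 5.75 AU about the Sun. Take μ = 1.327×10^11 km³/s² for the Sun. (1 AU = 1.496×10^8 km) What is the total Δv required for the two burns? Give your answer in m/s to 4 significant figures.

Δv = 14650 m/s

In km: r₁ = 1.01 × 1.496×10^8 = 1.51096×10^8 km; r₂ = 5.75 × 1.496×10^8 = 8.602×10^8 km.
Transfer-ellipse semi-major axis a_t = (r₁ + r₂)/2 = (1.51096×10^8 + 8.602×10^8)/2 = 5.05648×10^8 km.
At r₁ the circular-orbit speed is v₁ = √(μ/r₁) = 29.635 km/s.
Transfer-orbit speed at r₁ (vis-viva equation): v_p = √[μ(2/r₁ − 1/a_t)] = 38.653 km/s.
First burn Δv₁ = |v_p − v₁| = 9.018 km/s.
Circular speed at r₂: v₂ = √(μ/r₂) = 12.4204 km/s.
Transfer-orbit speed at r₂: v_a = √[μ(2/r₂ − 1/a_t)] = 6.78950 km/s.
Second burn Δv₂ = |v₂ − v_a| = 5.631 km/s.
Total Δv = Δv₁ + Δv₂ = 14.65 km/s.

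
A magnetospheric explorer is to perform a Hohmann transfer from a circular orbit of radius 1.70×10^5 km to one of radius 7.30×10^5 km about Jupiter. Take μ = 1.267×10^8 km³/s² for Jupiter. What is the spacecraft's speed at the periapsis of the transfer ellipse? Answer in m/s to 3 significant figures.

Semi-major axis of the transfer orbit: a_t = (1.700×10^5 + 7.300×10^5)/2 = 4.500×10^5 km.
At periapsis, r = 1.700×10^5 km.
Vis-viva: v = √[μ(2/r − 1/a_t)] = √[1.267×10^8 × (2/1.700×10^5 − 1/4.500×10^5)] = 34.77 km/s.

v = 34800 m/s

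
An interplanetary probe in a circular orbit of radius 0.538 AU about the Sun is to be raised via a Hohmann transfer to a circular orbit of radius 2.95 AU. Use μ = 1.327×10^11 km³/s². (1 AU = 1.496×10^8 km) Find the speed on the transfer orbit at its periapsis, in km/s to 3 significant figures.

v = 52.8 km/s

In km: r₁ = 0.538 × 1.496×10^8 = 8.04848×10^7 km; r₂ = 2.95 × 1.496×10^8 = 4.4132×10^8 km.
The Hohmann ellipse has a_t = (r₁ + r₂)/2 = 2.609024×10^8 km.
At periapsis, r = 8.04848×10^7 km.
From the vis-viva equation, v = √[μ(2/r − 1/a_t)] = 52.81 km/s.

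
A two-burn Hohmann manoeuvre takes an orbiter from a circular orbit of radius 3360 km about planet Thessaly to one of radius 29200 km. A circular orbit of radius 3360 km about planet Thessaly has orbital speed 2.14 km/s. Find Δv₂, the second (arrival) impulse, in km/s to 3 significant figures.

From the circular-orbit relation v² = μ/r at r = 3360 km: μ = v²r = (2.14)² × 3360 = 15387.5 km³/s².
Transfer-ellipse semi-major axis a_t = (r₁ + r₂)/2 = (3360 + 29200)/2 = 16280 km.
On the circular orbit at r = 29200 km, v_c = √(μ/r) = 0.7259 km/s.
Transfer-orbit speed at the same r (vis-viva, a = a_t): v_t = √[μ(2/r − 1/a_t)] = 0.3298 km/s.
Δv₂ = |v_t − v_c| = |0.3298 − 0.7259| = 0.3961 km/s.

Δv₂ = 0.396 km/s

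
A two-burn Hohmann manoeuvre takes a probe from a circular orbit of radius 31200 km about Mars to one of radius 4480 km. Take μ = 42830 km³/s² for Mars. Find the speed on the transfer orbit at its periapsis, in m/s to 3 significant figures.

v = 4090 m/s

The Hohmann ellipse has a_t = (r₁ + r₂)/2 = 17840 km.
The periapsis of the transfer ellipse is at r = 4480 km.
Vis-viva: v = √[μ(2/r − 1/a_t)] = √[42830 × (2/4480 − 1/17840)] = 4.089 km/s.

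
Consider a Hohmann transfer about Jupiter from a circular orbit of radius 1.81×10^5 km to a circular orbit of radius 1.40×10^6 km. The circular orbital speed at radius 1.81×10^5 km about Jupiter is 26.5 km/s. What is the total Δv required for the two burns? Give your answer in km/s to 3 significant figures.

Δv = 13.7 km/s

From the circular-orbit relation v² = μ/r at r = 1.81×10^5 km: μ = v²r = (26.5)² × 1.81×10^5 = 1.27107×10^8 km³/s².
The Hohmann ellipse has a_t = (r₁ + r₂)/2 = 7.905×10^5 km.
Circular speed at r₁: v₁ = √(μ/r₁) = √(1.27107×10^8/1.810×10^5) = 26.5000 km/s.
Transfer-orbit speed at r₁ (v² = μ(2/r − 1/a)): v_p = √[μ(2/r₁ − 1/a_t)] = 35.2662 km/s.
First burn Δv₁ = |v_p − v₁| = 8.7662 km/s.
At r₂, v₂ = √(μ/r₂) = 9.528 km/s.
Transfer-orbit speed at r₂: v_a = √[μ(2/r₂ − 1/a_t)] = 4.559 km/s.
Second burn Δv₂ = |v₂ − v_a| = 4.9690 km/s.
Total Δv = Δv₁ + Δv₂ = 13.74 km/s.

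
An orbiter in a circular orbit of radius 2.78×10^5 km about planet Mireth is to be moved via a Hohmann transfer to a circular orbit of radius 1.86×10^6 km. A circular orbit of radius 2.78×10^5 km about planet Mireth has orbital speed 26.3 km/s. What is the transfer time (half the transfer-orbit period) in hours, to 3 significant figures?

From the circular-orbit relation v² = μ/r at r = 2.78×10^5 km: μ = v²r = (26.3)² × 2.78×10^5 = 1.92290×10^8 km³/s².
Transfer-ellipse semi-major axis a_t = (r₁ + r₂)/2 = (2.780×10^5 + 1.860×10^6)/2 = 1.069×10^6 km.
Half the transfer-orbit period gives t = π√(a_t³/μ) = 2.504×10^5 s.
Converting: 2.504×10^5 s ÷ 3600 s/hour = 69.6 hours.

t = 69.6 hours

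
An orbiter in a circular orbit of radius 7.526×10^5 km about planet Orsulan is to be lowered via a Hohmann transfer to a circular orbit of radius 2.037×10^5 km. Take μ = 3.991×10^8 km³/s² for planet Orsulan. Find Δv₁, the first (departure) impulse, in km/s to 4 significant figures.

The Hohmann ellipse has a_t = (r₁ + r₂)/2 = 4.7815×10^5 km.
Circular speed at r = 7.526×10^5 km: v_c = √(μ/r) = 23.028 km/s.
Vis-viva on the transfer ellipse at r = 7.526×10^5 km gives v_t = √[μ(2/r − 1/a_t)] = 15.030 km/s.
Δv₁ = |v_t − v_c| = |15.030 − 23.028| = 7.998 km/s.

Δv₁ = 7.998 km/s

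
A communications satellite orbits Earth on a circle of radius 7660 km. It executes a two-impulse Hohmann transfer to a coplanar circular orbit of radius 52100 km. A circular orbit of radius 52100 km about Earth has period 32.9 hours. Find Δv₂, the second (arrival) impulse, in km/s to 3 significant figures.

From Kepler's third law T² = 4π²r³/μ at r = 52100 km, T = 32.9 hours = 32.9 × 3600 s = 1.1844×10^5 s: μ = 4π²r³/T² = 3.97994×10^5 km³/s².
Semi-major axis of the transfer orbit: a_t = (7660 + 52100)/2 = 29880 km.
Circular speed at r = 52100 km: v_c = √(μ/r) = 2.76388 km/s.
Transfer-orbit speed at the same r (vis-viva, a = a_t): v_t = √[μ(2/r − 1/a_t)] = 1.39940 km/s.
Δv₂ = |v_t − v_c| = |1.39940 − 2.76388| = 1.364 km/s.

Δv₂ = 1.36 km/s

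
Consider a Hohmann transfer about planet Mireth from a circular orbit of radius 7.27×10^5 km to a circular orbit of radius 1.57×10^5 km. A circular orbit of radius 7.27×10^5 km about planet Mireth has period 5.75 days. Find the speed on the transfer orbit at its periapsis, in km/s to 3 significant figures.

v = 25.4 km/s

From Kepler's third law T² = 4π²r³/μ at r = 7.27×10^5 km, T = 5.75 days = 5.75 × 86400 s = 4.968×10^5 s: μ = 4π²r³/T² = 6.14610×10^7 km³/s².
Semi-major axis of the transfer orbit: a_t = (7.270×10^5 + 1.570×10^5)/2 = 4.420×10^5 km.
At periapsis, r = 1.570×10^5 km.
Applying v² = μ(2/r − 1/a_t): v = 25.38 km/s.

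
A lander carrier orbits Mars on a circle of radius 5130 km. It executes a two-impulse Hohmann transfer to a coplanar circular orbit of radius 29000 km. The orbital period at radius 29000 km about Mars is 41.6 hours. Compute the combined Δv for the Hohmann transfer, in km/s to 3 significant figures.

Δv = 1.43 km/s

From Kepler's third law T² = 4π²r³/μ at r = 29000 km, T = 41.6 hours = 41.6 × 3600 s = 1.4976×10^5 s: μ = 4π²r³/T² = 42930.1 km³/s².
Semi-major axis of the transfer orbit: a_t = (5130 + 29000)/2 = 17065 km.
Circular speed at r₁: v₁ = √(μ/r₁) = √(42930.1/5130) = 2.8928 km/s.
Transfer-orbit speed at r₁ (vis-viva equation): v_p = √[μ(2/r₁ − 1/a_t)] = 3.7711 km/s.
First burn Δv₁ = |v_p − v₁| = 0.8783 km/s.
Circular speed at r₂: v₂ = √(μ/r₂) = 1.2167 km/s.
Transfer-orbit speed at r₂: v_a = √[μ(2/r₂ − 1/a_t)] = 0.66709 km/s.
Second burn Δv₂ = |v₂ − v_a| = 0.5496 km/s.
Total Δv = Δv₁ + Δv₂ = 1.428 km/s.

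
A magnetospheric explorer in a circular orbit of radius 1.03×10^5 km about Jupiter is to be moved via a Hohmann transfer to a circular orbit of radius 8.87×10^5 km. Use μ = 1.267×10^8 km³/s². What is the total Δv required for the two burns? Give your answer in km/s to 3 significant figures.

Δv = 18.4 km/s

The Hohmann ellipse has a_t = (r₁ + r₂)/2 = 4.950×10^5 km.
Circular speed at r₁: v₁ = √(μ/r₁) = √(1.267×10^8/1.030×10^5) = 35.07 km/s.
Transfer-orbit speed at r₁ (vis-viva): v_p = √[μ(2/r₁ − 1/a_t)] = 46.95 km/s.
First burn Δv₁ = |v_p − v₁| = 11.88 km/s.
Circular speed at r₂: v₂ = √(μ/r₂) = 11.952 km/s.
Transfer-orbit speed at r₂: v_a = √[μ(2/r₂ − 1/a_t)] = 5.4518 km/s.
Second burn Δv₂ = |v₂ − v_a| = 6.500 km/s.
Total Δv = Δv₁ + Δv₂ = 18.38 km/s.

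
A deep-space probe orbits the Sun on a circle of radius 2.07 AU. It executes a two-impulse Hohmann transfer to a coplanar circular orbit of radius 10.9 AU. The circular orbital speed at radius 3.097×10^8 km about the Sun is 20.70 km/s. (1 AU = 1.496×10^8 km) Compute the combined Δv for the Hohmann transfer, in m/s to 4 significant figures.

From the circular-orbit relation v² = μ/r at r = 3.097×10^8 km: μ = v²r = (20.70)² × 3.097×10^8 = 1.32703×10^11 km³/s².
In km: r₁ = 2.07 × 1.496×10^8 = 3.09672×10^8 km; r₂ = 10.9 × 1.496×10^8 = 1.63064×10^9 km.
The Hohmann ellipse has a_t = (r₁ + r₂)/2 = 9.70156×10^8 km.
Circular speed at r₁: v₁ = √(μ/r₁) = √(1.32703×10^11/3.09672×10^8) = 20.701 km/s.
On the transfer ellipse at r₁, v² = μ(2/r − 1/a) gives v_p = √[μ(2/r₁ − 1/a_t)] = 26.838 km/s.
First burn Δv₁ = |v_p − v₁| = 6.137 km/s.
Circular speed at r₂: v₂ = √(μ/r₂) = 9.021 km/s.
Transfer-orbit speed at r₂: v_a = √[μ(2/r₂ − 1/a_t)] = 5.097 km/s.
Second burn Δv₂ = |v₂ − v_a| = 3.924 km/s.
Total Δv = Δv₁ + Δv₂ = 10.06 km/s.

Δv = 10060 m/s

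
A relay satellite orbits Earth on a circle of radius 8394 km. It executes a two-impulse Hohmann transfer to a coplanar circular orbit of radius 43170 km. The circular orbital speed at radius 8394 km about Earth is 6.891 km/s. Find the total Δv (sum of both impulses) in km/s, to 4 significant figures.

Δv = 3.331 km/s

From the circular-orbit relation v² = μ/r at r = 8394 km: μ = v²r = (6.891)² × 8394 = 3.98596×10^5 km³/s².
Semi-major axis of the transfer orbit: a_t = (8394 + 43170)/2 = 25782 km.
Circular speed at r₁: v₁ = √(μ/r₁) = √(3.98596×10^5/8394) = 6.891 km/s.
On the transfer ellipse at r₁, vis-viva equation gives v_p = √[μ(2/r₁ − 1/a_t)] = 8.917 km/s.
First burn Δv₁ = |v_p − v₁| = 2.026 km/s.
At r₂, v₂ = √(μ/r₂) = 3.039 km/s.
Transfer-orbit speed at r₂: v_a = √[μ(2/r₂ − 1/a_t)] = 1.734 km/s.
Second burn Δv₂ = |v₂ − v_a| = 1.305 km/s.
Total Δv = Δv₁ + Δv₂ = 3.331 km/s.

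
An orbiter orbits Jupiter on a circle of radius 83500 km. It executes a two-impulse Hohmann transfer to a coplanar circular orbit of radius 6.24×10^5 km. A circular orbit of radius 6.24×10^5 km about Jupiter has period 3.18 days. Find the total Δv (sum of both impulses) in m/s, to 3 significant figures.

From Kepler's third law T² = 4π²r³/μ at r = 6.24×10^5 km, T = 3.18 days = 3.18 × 86400 s = 2.74752×10^5 s: μ = 4π²r³/T² = 1.27067×10^8 km³/s².
Transfer-ellipse semi-major axis a_t = (r₁ + r₂)/2 = (83500 + 6.240×10^5)/2 = 3.5375×10^5 km.
At r₁ the circular-orbit speed is v₁ = √(μ/r₁) = 39.01 km/s.
Transfer-orbit speed at r₁ (v² = μ(2/r − 1/a)): v_p = √[μ(2/r₁ − 1/a_t)] = 51.81 km/s.
First burn Δv₁ = |v_p − v₁| = 12.80 km/s.
Circular speed at r₂: v₂ = √(μ/r₂) = 14.27 km/s.
Transfer-orbit speed at r₂: v_a = √[μ(2/r₂ − 1/a_t)] = 6.933 km/s.
Second burn Δv₂ = |v₂ − v_a| = 7.337 km/s.
Δv = Δv₁ + Δv₂ = 12.80 + 7.337 = 20.14 km/s.

Δv = 20100 m/s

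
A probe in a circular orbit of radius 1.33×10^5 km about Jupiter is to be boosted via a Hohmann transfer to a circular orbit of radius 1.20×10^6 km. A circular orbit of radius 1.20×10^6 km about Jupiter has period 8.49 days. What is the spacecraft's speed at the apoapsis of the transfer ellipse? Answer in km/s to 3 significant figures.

From Kepler's third law T² = 4π²r³/μ at r = 1.20×10^6 km, T = 8.49 days = 8.49 × 86400 s = 7.33536×10^5 s: μ = 4π²r³/T² = 1.26783×10^8 km³/s².
The Hohmann ellipse has a_t = (r₁ + r₂)/2 = 6.665×10^5 km.
The apoapsis of the transfer ellipse is at r = 1.200×10^6 km.
Vis-viva: v = √[μ(2/r − 1/a_t)] = √[1.26783×10^8 × (2/1.200×10^6 − 1/6.665×10^5)] = 4.592 km/s.

v = 4.59 km/s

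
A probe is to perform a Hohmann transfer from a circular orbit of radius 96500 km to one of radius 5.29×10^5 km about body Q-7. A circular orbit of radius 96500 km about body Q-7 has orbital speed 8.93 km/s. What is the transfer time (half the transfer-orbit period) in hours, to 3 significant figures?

t = 55.0 hours

From the circular-orbit relation v² = μ/r at r = 96500 km: μ = v²r = (8.93)² × 96500 = 7.69538×10^6 km³/s².
The Hohmann ellipse has a_t = (r₁ + r₂)/2 = 3.1275×10^5 km.
Half the transfer-orbit period gives t = π√(a_t³/μ) = 1.981×10^5 s.
Converting: 1.981×10^5 s ÷ 3600 s/hour = 55.0 hours.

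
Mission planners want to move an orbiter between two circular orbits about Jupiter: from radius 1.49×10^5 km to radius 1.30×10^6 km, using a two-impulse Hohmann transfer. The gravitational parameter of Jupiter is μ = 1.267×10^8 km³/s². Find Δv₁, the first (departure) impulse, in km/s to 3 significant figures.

Δv₁ = 9.90 km/s

Semi-major axis of the transfer orbit: a_t = (1.490×10^5 + 1.300×10^6)/2 = 7.245×10^5 km.
Circular speed at r = 1.490×10^5 km: v_c = √(μ/r) = 29.1605 km/s.
Transfer-orbit speed at the same r (vis-viva, a = a_t): v_t = √[μ(2/r − 1/a_t)] = 39.0614 km/s.
Δv₁ = |v_t − v_c| = |39.0614 − 29.1605| = 9.901 km/s.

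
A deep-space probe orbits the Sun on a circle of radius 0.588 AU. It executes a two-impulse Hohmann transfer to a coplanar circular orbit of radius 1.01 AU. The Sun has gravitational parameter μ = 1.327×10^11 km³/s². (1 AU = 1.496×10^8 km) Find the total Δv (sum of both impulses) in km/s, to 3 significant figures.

Δv = 9.04 km/s

In km: r₁ = 0.588 × 1.496×10^8 = 8.79648×10^7 km; r₂ = 1.01 × 1.496×10^8 = 1.51096×10^8 km.
Semi-major axis of the transfer orbit: a_t = (8.79648×10^7 + 1.51096×10^8)/2 = 1.195304×10^8 km.
Circular speed at r₁: v₁ = √(μ/r₁) = √(1.327×10^11/8.79648×10^7) = 38.8402 km/s.
Transfer-orbit speed at r₁ (v² = μ(2/r − 1/a)): v_p = √[μ(2/r₁ − 1/a_t)] = 43.6685 km/s.
First burn Δv₁ = |v_p − v₁| = 4.8283 km/s.
At r₂, v₂ = √(μ/r₂) = 29.6353 km/s.
Transfer-orbit speed at r₂: v_a = √[μ(2/r₂ − 1/a_t)] = 25.4229 km/s.
Second burn Δv₂ = |v₂ − v_a| = 4.2124 km/s.
Total Δv = Δv₁ + Δv₂ = 9.041 km/s.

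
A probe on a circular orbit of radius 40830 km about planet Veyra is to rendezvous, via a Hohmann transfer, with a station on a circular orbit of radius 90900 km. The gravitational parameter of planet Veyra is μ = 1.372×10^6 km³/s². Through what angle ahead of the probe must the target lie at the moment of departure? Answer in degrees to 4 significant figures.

Transfer-ellipse semi-major axis a_t = (r₁ + r₂)/2 = (40830 + 90900)/2 = 65865 km.
The half-period of the transfer ellipse is t = π√(a_t³/μ) = 45337 s.
Target angular speed ω₂ = √(μ/r₂³) = 4.2740×10^-5 rad/s.
Angle swept by the target during transfer: ω₂·t = 1.9377 rad = 111.02°.
The probe traverses 180° on the transfer ellipse, so the target must lead by 180° − 111.02° = 68.98°.

φ = 68.98°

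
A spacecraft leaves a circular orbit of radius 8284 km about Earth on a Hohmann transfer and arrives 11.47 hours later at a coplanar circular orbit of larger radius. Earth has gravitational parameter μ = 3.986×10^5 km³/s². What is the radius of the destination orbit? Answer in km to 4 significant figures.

r₂ = 73690 km

Transfer time t = 11.47 hours = 41292 s, and t = π√(a_t³/μ).
So a_t = (μ t²/π²)^(1/3) = (3.986×10^5 × (41292)² / π²)^(1/3) = 40988 km.
Since a_t = (r₁ + r₂)/2, r₂ = 2a_t − r₁ = 2×40988 − 8284 = 73692 km.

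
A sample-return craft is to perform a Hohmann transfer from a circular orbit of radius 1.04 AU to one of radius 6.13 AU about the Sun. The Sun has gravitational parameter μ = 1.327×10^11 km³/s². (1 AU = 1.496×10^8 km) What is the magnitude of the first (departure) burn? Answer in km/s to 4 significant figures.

Δv₁ = 8.984 km/s

In km: r₁ = 1.04 × 1.496×10^8 = 1.55584×10^8 km; r₂ = 6.13 × 1.496×10^8 = 9.17048×10^8 km.
Transfer-ellipse semi-major axis a_t = (r₁ + r₂)/2 = (1.55584×10^8 + 9.17048×10^8)/2 = 5.36316×10^8 km.
Circular speed at r = 1.55584×10^8 km: v_c = √(μ/r) = 29.205 km/s.
Transfer-orbit speed at the same r (vis-viva, a = a_t): v_t = √[μ(2/r − 1/a_t)] = 38.189 km/s.
Δv₁ = |v_t − v_c| = |38.189 − 29.205| = 8.984 km/s.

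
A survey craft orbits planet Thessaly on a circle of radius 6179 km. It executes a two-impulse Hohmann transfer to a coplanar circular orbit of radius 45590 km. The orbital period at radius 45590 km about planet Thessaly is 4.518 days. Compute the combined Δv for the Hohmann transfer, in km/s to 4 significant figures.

From Kepler's third law T² = 4π²r³/μ at r = 45590 km, T = 4.518 days = 4.518 × 86400 s = 3.903552×10^5 s: μ = 4π²r³/T² = 24549.8 km³/s².
The Hohmann ellipse has a_t = (r₁ + r₂)/2 = 25884.5 km.
Circular speed at r₁: v₁ = √(μ/r₁) = √(24549.8/6179) = 1.99327 km/s.
Transfer-orbit speed at r₁ (v² = μ(2/r − 1/a)): v_p = √[μ(2/r₁ − 1/a_t)] = 2.64533 km/s.
First burn Δv₁ = |v_p − v₁| = 0.6521 km/s.
Circular speed at r₂: v₂ = √(μ/r₂) = 0.7338 km/s.
Transfer-orbit speed at r₂: v_a = √[μ(2/r₂ − 1/a_t)] = 0.3585 km/s.
Second burn Δv₂ = |v₂ − v_a| = 0.3753 km/s.
Total Δv = Δv₁ + Δv₂ = 1.027 km/s.

Δv = 1.027 km/s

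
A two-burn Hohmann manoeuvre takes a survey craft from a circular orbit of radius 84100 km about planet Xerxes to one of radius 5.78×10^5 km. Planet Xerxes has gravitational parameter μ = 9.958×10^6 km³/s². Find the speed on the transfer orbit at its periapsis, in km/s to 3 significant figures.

v = 14.4 km/s

Semi-major axis of the transfer orbit: a_t = (84100 + 5.780×10^5)/2 = 3.3105×10^5 km.
At periapsis, r = 84100 km.
Applying v² = μ(2/r − 1/a_t): v = 14.38 km/s.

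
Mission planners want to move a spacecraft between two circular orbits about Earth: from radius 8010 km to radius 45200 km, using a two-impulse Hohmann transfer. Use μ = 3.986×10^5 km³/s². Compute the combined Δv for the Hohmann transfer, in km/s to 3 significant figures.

The Hohmann ellipse has a_t = (r₁ + r₂)/2 = 26605 km.
At r₁ the circular-orbit speed is v₁ = √(μ/r₁) = 7.0543 km/s.
On the transfer ellipse at r₁, vis-viva equation gives v_p = √[μ(2/r₁ − 1/a_t)] = 9.1948 km/s.
First burn Δv₁ = |v_p − v₁| = 2.1405 km/s.
At r₂, v₂ = √(μ/r₂) = 2.9696 km/s.
Transfer-orbit speed at r₂: v_a = √[μ(2/r₂ − 1/a_t)] = 1.6294 km/s.
Second burn Δv₂ = |v₂ − v_a| = 1.3402 km/s.
Total Δv = Δv₁ + Δv₂ = 3.481 km/s.

Δv = 3.48 km/s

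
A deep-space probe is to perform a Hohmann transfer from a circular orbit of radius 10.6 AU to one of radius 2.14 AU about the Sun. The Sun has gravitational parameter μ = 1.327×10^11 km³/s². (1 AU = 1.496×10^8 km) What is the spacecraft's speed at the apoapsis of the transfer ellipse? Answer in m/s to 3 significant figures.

v = 5300 m/s

In km: r₁ = 10.6 × 1.496×10^8 = 1.58576×10^9 km; r₂ = 2.14 × 1.496×10^8 = 3.20144×10^8 km.
Semi-major axis of the transfer orbit: a_t = (1.58576×10^9 + 3.20144×10^8)/2 = 9.52952×10^8 km.
The apoapsis of the transfer ellipse is at r = 1.58576×10^9 km.
Applying v² = μ(2/r − 1/a_t): v = 5.302 km/s.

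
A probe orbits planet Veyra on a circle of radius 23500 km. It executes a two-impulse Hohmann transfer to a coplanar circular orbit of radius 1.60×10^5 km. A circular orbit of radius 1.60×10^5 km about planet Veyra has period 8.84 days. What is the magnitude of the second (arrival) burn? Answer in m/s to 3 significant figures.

From Kepler's third law T² = 4π²r³/μ at r = 1.60×10^5 km, T = 8.84 days = 8.84 × 86400 s = 7.63776×10^5 s: μ = 4π²r³/T² = 2.77196×10^5 km³/s².
Semi-major axis of the transfer orbit: a_t = (23500 + 1.600×10^5)/2 = 91750 km.
On the circular orbit at r = 1.600×10^5 km, v_c = √(μ/r) = 1.3162 km/s.
Vis-viva on the transfer ellipse at r = 1.600×10^5 km gives v_t = √[μ(2/r − 1/a_t)] = 0.66614 km/s.
Δv₂ = |v_t − v_c| = |0.66614 − 1.3162| = 0.6501 km/s.

Δv₂ = 650 m/s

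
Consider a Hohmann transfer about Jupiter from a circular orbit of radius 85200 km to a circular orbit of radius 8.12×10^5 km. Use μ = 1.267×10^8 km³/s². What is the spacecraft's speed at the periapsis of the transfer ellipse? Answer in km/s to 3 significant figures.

v = 51.9 km/s

The Hohmann ellipse has a_t = (r₁ + r₂)/2 = 4.486×10^5 km.
At periapsis, r = 85200 km.
Vis-viva: v = √[μ(2/r − 1/a_t)] = √[1.267×10^8 × (2/85200 − 1/4.486×10^5)] = 51.88 km/s.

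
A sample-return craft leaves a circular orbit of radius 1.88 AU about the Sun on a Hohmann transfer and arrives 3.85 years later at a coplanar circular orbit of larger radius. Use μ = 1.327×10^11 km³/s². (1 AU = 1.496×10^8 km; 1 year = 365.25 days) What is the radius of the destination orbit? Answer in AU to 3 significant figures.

In km: r₁ = 1.88 × 1.496×10^8 = 2.81248×10^8 km.
Transfer time t = 3.85 years × 365.25 × 86400 s = 1.2149676×10^8 s, and t = π√(a_t³/μ).
So a_t = (μ t²/π²)^(1/3) = (1.327×10^11 × (1.2149676×10^8)² / π²)^(1/3) = 5.8331×10^8 km.
Since a_t = (r₁ + r₂)/2, r₂ = 2a_t − r₁ = 2×5.8331×10^8 − 2.81248×10^8 = 8.85372×10^8 km.
In AU: r₂ = 8.85372×10^8 / 1.496×10^8 = 5.92 AU.

r₂ = 5.92 AU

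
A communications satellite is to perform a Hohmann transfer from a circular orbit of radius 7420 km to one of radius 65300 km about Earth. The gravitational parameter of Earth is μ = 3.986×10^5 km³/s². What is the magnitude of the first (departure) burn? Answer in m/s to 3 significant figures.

The Hohmann ellipse has a_t = (r₁ + r₂)/2 = 36360 km.
On the circular orbit at r = 7420 km, v_c = √(μ/r) = 7.329 km/s.
Transfer-orbit speed at the same r (vis-viva, a = a_t): v_t = √[μ(2/r − 1/a_t)] = 9.822 km/s.
Δv₁ = |v_t − v_c| = |9.822 − 7.329| = 2.493 km/s.

Δv₁ = 2490 m/s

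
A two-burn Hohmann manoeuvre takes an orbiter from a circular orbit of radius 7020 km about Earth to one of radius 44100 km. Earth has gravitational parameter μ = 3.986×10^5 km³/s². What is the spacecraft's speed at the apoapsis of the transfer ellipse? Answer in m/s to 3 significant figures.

v = 1580 m/s

Semi-major axis of the transfer orbit: a_t = (7020 + 44100)/2 = 25560 km.
At apoapsis, r = 44100 km.
Vis-viva: v = √[μ(2/r − 1/a_t)] = √[3.986×10^5 × (2/44100 − 1/25560)] = 1.576 km/s.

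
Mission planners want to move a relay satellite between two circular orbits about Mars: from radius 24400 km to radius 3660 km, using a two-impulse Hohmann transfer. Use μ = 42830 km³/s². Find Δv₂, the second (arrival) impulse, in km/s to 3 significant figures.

Δv₂ = 1.09 km/s

The Hohmann ellipse has a_t = (r₁ + r₂)/2 = 14030 km.
Circular speed at r = 3660 km: v_c = √(μ/r) = 3.421 km/s.
Transfer-orbit speed at the same r (vis-viva, a = a_t): v_t = √[μ(2/r − 1/a_t)] = 4.511 km/s.
Δv₂ = |v_t − v_c| = |4.511 − 3.421| = 1.090 km/s.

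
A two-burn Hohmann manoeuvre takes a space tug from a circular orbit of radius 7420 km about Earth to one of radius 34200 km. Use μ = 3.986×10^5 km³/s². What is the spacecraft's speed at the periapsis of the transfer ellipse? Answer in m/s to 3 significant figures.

Semi-major axis of the transfer orbit: a_t = (7420 + 34200)/2 = 20810 km.
At periapsis, r = 7420 km.
Applying v² = μ(2/r − 1/a_t): v = 9.396 km/s.

v = 9400 m/s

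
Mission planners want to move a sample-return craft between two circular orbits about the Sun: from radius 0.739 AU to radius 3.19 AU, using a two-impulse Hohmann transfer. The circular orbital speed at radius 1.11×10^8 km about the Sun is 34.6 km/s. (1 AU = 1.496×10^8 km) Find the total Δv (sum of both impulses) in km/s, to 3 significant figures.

Δv = 16.0 km/s

From the circular-orbit relation v² = μ/r at r = 1.11×10^8 km: μ = v²r = (34.6)² × 1.11×10^8 = 1.32885×10^11 km³/s².
In km: r₁ = 0.739 × 1.496×10^8 = 1.105544×10^8 km; r₂ = 3.19 × 1.496×10^8 = 4.77224×10^8 km.
The Hohmann ellipse has a_t = (r₁ + r₂)/2 = 2.938892×10^8 km.
Circular speed at r₁: v₁ = √(μ/r₁) = √(1.32885×10^11/1.105544×10^8) = 34.67 km/s.
On the transfer ellipse at r₁, vis-viva equation gives v_p = √[μ(2/r₁ − 1/a_t)] = 44.18 km/s.
First burn Δv₁ = |v_p − v₁| = 9.510 km/s.
At r₂, v₂ = √(μ/r₂) = 16.687 km/s.
Transfer-orbit speed at r₂: v_a = √[μ(2/r₂ − 1/a_t)] = 10.235 km/s.
Second burn Δv₂ = |v₂ − v_a| = 6.452 km/s.
Total Δv = Δv₁ + Δv₂ = 15.96 km/s.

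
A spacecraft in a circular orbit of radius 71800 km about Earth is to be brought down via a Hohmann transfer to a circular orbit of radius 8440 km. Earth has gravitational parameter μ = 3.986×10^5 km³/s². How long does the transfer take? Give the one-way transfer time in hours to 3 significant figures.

t = 11.1 hours

Transfer-ellipse semi-major axis a_t = (r₁ + r₂)/2 = (71800 + 8440)/2 = 40120 km.
By Kepler's third law the transfer-orbit period is T = 2π√(a_t³/μ), so t = T/2 = 39990 s.
Converting: 39990 s ÷ 3600 s/hour = 11.1 hours.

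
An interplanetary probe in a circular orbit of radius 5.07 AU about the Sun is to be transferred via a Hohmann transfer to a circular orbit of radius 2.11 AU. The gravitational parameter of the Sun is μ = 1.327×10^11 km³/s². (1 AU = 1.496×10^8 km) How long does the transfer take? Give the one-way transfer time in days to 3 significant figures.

t = 1240 days

In km: r₁ = 5.07 × 1.496×10^8 = 7.58472×10^8 km; r₂ = 2.11 × 1.496×10^8 = 3.15656×10^8 km.
Transfer-ellipse semi-major axis a_t = (r₁ + r₂)/2 = (7.58472×10^8 + 3.15656×10^8)/2 = 5.37064×10^8 km.
Transfer time t = π√(a_t³/μ) = π√((5.37064×10^8)³ / 1.327×10^11) = 1.073×10^8 s.
Converting: 1.073×10^8 s ÷ 86400 s/day = 1240 days.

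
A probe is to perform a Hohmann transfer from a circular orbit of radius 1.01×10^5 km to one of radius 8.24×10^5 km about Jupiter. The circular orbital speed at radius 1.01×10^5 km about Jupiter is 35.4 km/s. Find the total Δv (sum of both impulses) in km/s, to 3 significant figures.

From the circular-orbit relation v² = μ/r at r = 1.01×10^5 km: μ = v²r = (35.4)² × 1.01×10^5 = 1.26569×10^8 km³/s².
Transfer-ellipse semi-major axis a_t = (r₁ + r₂)/2 = (1.010×10^5 + 8.240×10^5)/2 = 4.625×10^5 km.
At r₁ the circular-orbit speed is v₁ = √(μ/r₁) = 35.40 km/s.
On the transfer ellipse at r₁, v² = μ(2/r − 1/a) gives v_p = √[μ(2/r₁ − 1/a_t)] = 47.25 km/s.
First burn Δv₁ = |v_p − v₁| = 11.85 km/s.
Circular speed at r₂: v₂ = √(μ/r₂) = 12.394 km/s.
Transfer-orbit speed at r₂: v_a = √[μ(2/r₂ − 1/a_t)] = 5.7917 km/s.
Second burn Δv₂ = |v₂ − v_a| = 6.602 km/s.
Total Δv = Δv₁ + Δv₂ = 18.45 km/s.

Δv = 18.5 km/s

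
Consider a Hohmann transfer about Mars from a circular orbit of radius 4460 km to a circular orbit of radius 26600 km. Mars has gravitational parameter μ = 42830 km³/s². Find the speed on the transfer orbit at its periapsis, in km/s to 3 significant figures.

Transfer-ellipse semi-major axis a_t = (r₁ + r₂)/2 = (4460 + 26600)/2 = 15530 km.
The periapsis of the transfer ellipse is at r = 4460 km.
Vis-viva: v = √[μ(2/r − 1/a_t)] = √[42830 × (2/4460 − 1/15530)] = 4.056 km/s.

v = 4.06 km/s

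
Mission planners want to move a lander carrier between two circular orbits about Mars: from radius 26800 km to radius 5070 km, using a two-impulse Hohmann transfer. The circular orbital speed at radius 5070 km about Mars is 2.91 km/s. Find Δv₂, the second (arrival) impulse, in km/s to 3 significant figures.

Δv₂ = 0.864 km/s

From the circular-orbit relation v² = μ/r at r = 5070 km: μ = v²r = (2.91)² × 5070 = 42933.3 km³/s².
The Hohmann ellipse has a_t = (r₁ + r₂)/2 = 15935 km.
Circular speed at r = 5070 km: v_c = √(μ/r) = 2.9100 km/s.
Vis-viva on the transfer ellipse at r = 5070 km gives v_t = √[μ(2/r − 1/a_t)] = 3.7738 km/s.
Δv₂ = |v_t − v_c| = |3.7738 − 2.9100| = 0.8638 km/s.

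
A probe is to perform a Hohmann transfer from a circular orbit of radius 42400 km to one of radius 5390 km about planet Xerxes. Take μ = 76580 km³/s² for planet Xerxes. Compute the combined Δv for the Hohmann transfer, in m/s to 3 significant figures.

Δv = 1960 m/s

The Hohmann ellipse has a_t = (r₁ + r₂)/2 = 23895 km.
At r₁ the circular-orbit speed is v₁ = √(μ/r₁) = 1.343924 km/s.
Transfer-orbit speed at r₁ (vis-viva equation): v_a = √[μ(2/r₁ − 1/a_t)] = 0.6382864 km/s.
First burn Δv₁ = |v_a − v₁| = 0.70564 km/s.
Circular speed at r₂: v₂ = √(μ/r₂) = 3.7693 km/s.
Transfer-orbit speed at r₂: v_p = √[μ(2/r₂ − 1/a_t)] = 5.0210 km/s.
Second burn Δv₂ = |v₂ − v_p| = 1.2517 km/s.
Δv = Δv₁ + Δv₂ = 0.70564 + 1.2517 = 1.957 km/s.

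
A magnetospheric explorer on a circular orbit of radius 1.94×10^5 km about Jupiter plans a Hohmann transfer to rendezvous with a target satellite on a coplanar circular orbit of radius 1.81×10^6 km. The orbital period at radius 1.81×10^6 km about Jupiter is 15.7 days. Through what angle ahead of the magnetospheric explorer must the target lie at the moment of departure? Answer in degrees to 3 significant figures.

From Kepler's third law T² = 4π²r³/μ at r = 1.81×10^6 km, T = 15.7 days = 15.7 × 86400 s = 1.35648×10^6 s: μ = 4π²r³/T² = 1.27224×10^8 km³/s².
Transfer-ellipse semi-major axis a_t = (r₁ + r₂)/2 = (1.940×10^5 + 1.810×10^6)/2 = 1.002×10^6 km.
Transfer time t = π√(a_t³/μ) = 2.794×10^5 s.
Target angular speed ω₂ = √(μ/r₂³) = 4.632×10^-6 rad/s.
Angle swept by the target during transfer: ω₂·t = 1.294 rad = 74.14°.
The magnetospheric explorer traverses 180° on the transfer ellipse, so the target must lead by 180° − 74.14° = 106°.

φ = 106°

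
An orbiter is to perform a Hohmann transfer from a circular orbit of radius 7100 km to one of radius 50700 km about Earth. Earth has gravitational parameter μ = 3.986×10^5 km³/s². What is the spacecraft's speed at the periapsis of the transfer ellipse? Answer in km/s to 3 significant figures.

The Hohmann ellipse has a_t = (r₁ + r₂)/2 = 28900 km.
At periapsis, r = 7100 km.
Vis-viva: v = √[μ(2/r − 1/a_t)] = √[3.986×10^5 × (2/7100 − 1/28900)] = 9.924 km/s.

v = 9.92 km/s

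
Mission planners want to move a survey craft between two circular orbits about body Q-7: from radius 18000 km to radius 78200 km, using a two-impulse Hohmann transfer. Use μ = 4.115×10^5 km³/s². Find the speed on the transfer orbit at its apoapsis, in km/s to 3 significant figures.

The Hohmann ellipse has a_t = (r₁ + r₂)/2 = 48100 km.
The apoapsis of the transfer ellipse is at r = 78200 km.
From the vis-viva equation, v = √[μ(2/r − 1/a_t)] = 1.403 km/s.

v = 1.40 km/s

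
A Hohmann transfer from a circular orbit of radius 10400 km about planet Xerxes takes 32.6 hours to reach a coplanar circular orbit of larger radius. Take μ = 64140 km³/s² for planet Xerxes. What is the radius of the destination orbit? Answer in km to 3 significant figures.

Transfer time t = 32.6 hours = 1.1736×10^5 s, and t = π√(a_t³/μ).
So a_t = (μ t²/π²)^(1/3) = (64140 × (1.1736×10^5)² / π²)^(1/3) = 44732 km.
Since a_t = (r₁ + r₂)/2, r₂ = 2a_t − r₁ = 2×44732 − 10400 = 79064 km.

r₂ = 79100 km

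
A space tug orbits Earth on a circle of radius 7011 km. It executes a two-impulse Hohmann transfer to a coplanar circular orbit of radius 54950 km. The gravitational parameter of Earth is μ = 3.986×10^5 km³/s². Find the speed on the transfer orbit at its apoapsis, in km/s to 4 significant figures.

The Hohmann ellipse has a_t = (r₁ + r₂)/2 = 30980.5 km.
The apoapsis of the transfer ellipse is at r = 54950 km.
Applying v² = μ(2/r − 1/a_t): v = 1.281 km/s.

v = 1.281 km/s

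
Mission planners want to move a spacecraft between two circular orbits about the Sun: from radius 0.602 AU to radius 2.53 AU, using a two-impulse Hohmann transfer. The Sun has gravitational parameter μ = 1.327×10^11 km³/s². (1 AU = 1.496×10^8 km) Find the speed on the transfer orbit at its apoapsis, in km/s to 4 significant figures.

In km: r₁ = 0.602 × 1.496×10^8 = 9.00592×10^7 km; r₂ = 2.53 × 1.496×10^8 = 3.78488×10^8 km.
The Hohmann ellipse has a_t = (r₁ + r₂)/2 = 2.342736×10^8 km.
At apoapsis, r = 3.78488×10^8 km.
Applying v² = μ(2/r − 1/a_t): v = 11.61 km/s.

v = 11.61 km/s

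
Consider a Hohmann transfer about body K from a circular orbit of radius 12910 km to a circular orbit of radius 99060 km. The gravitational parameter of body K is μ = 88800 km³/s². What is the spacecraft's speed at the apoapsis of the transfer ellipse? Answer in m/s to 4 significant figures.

The Hohmann ellipse has a_t = (r₁ + r₂)/2 = 55985 km.
At apoapsis, r = 99060 km.
Vis-viva: v = √[μ(2/r − 1/a_t)] = √[88800 × (2/99060 − 1/55985)] = 0.4547 km/s.

v = 454.7 m/s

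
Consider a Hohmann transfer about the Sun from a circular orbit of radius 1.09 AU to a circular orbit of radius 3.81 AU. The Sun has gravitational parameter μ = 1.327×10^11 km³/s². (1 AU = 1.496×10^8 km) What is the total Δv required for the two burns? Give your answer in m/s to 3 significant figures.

In km: r₁ = 1.09 × 1.496×10^8 = 1.63064×10^8 km; r₂ = 3.81 × 1.496×10^8 = 5.69976×10^8 km.
Transfer-ellipse semi-major axis a_t = (r₁ + r₂)/2 = (1.63064×10^8 + 5.69976×10^8)/2 = 3.6652×10^8 km.
At r₁ the circular-orbit speed is v₁ = √(μ/r₁) = 28.527 km/s.
Transfer-orbit speed at r₁ (vis-viva): v_p = √[μ(2/r₁ − 1/a_t)] = 35.574 km/s.
First burn Δv₁ = |v_p − v₁| = 7.047 km/s.
At r₂, v₂ = √(μ/r₂) = 15.258 km/s.
Transfer-orbit speed at r₂: v_a = √[μ(2/r₂ − 1/a_t)] = 10.177 km/s.
Second burn Δv₂ = |v₂ − v_a| = 5.081 km/s.
Total Δv = Δv₁ + Δv₂ = 12.13 km/s.

Δv = 12100 m/s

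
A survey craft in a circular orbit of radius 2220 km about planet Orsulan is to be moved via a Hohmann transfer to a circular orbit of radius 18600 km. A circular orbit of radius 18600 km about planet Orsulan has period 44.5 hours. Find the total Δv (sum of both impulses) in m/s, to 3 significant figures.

Δv = 1100 m/s

From Kepler's third law T² = 4π²r³/μ at r = 18600 km, T = 44.5 hours = 44.5 × 3600 s = 1.602×10^5 s: μ = 4π²r³/T² = 9898.59 km³/s².
Semi-major axis of the transfer orbit: a_t = (2220 + 18600)/2 = 10410 km.
Circular speed at r₁: v₁ = √(μ/r₁) = √(9898.59/2220) = 2.112 km/s.
Transfer-orbit speed at r₁ (vis-viva): v_p = √[μ(2/r₁ − 1/a_t)] = 2.823 km/s.
First burn Δv₁ = |v_p − v₁| = 0.7110 km/s.
At r₂, v₂ = √(μ/r₂) = 0.7295 km/s.
Transfer-orbit speed at r₂: v_a = √[μ(2/r₂ − 1/a_t)] = 0.3369 km/s.
Second burn Δv₂ = |v₂ − v_a| = 0.3926 km/s.
Δv = Δv₁ + Δv₂ = 0.7110 + 0.3926 = 1.104 km/s.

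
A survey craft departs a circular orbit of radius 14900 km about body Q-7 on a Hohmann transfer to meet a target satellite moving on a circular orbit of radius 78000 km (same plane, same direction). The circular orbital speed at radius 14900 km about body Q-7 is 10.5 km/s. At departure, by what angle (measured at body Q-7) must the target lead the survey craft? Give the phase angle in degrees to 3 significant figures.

φ = 97.3°

From the circular-orbit relation v² = μ/r at r = 14900 km: μ = v²r = (10.5)² × 14900 = 1.64272×10^6 km³/s².
The Hohmann ellipse has a_t = (r₁ + r₂)/2 = 46450 km.
Transfer time t = π√(a_t³/μ) = 24538 s.
The target's mean motion on its circular orbit is ω₂ = √(μ/r₂³) = 5.8836×10^-5 rad/s.
Angle swept by the target during transfer: ω₂·t = 1.4437 rad = 82.72°.
Arrival is 180° from departure on the ellipse, so φ = 180° − 82.72° = 97.3°.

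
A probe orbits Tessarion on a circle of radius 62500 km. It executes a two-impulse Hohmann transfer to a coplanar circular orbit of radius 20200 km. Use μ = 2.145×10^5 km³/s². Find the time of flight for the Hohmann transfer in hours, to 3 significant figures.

t = 15.8 hours

The Hohmann ellipse has a_t = (r₁ + r₂)/2 = 41350 km.
Transfer time t = π√(a_t³/μ) = π√((41350)³ / 2.145×10^5) = 57040 s.
Converting: 57040 s ÷ 3600 s/hour = 15.8 hours.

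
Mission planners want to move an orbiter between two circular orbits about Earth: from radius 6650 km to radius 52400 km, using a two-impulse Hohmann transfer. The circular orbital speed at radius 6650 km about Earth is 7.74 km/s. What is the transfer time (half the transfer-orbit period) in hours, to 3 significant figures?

From the circular-orbit relation v² = μ/r at r = 6650 km: μ = v²r = (7.74)² × 6650 = 3.98386×10^5 km³/s².
Semi-major axis of the transfer orbit: a_t = (6650 + 52400)/2 = 29525 km.
Transfer time t = π√(a_t³/μ) = π√((29525)³ / 3.98386×10^5) = 25250 s.
Converting: 25250 s ÷ 3600 s/hour = 7.01 hours.

t = 7.01 hours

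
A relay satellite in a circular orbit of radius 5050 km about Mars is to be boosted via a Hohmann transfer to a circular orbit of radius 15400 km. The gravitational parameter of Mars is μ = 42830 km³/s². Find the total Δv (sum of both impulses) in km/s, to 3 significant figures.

Δv = 1.16 km/s

Semi-major axis of the transfer orbit: a_t = (5050 + 15400)/2 = 10225 km.
Circular speed at r₁: v₁ = √(μ/r₁) = √(42830/5050) = 2.91225 km/s.
On the transfer ellipse at r₁, vis-viva equation gives v_p = √[μ(2/r₁ − 1/a_t)] = 3.57402 km/s.
First burn Δv₁ = |v_p − v₁| = 0.66177 km/s.
At r₂, v₂ = √(μ/r₂) = 1.66768 km/s.
Transfer-orbit speed at r₂: v_a = √[μ(2/r₂ − 1/a_t)] = 1.17200 km/s.
Second burn Δv₂ = |v₂ − v_a| = 0.49568 km/s.
Total Δv = Δv₁ + Δv₂ = 1.157 km/s.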